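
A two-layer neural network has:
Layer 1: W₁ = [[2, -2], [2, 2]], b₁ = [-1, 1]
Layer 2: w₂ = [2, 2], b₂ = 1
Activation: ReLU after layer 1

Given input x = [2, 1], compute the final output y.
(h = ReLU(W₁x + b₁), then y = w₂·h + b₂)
y = 17

Layer 1 pre-activation: z₁ = [1, 7]
After ReLU: h = [1, 7]
Layer 2 output: y = 2×1 + 2×7 + 1 = 17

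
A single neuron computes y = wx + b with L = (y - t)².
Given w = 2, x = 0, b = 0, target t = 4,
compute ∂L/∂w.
∂L/∂w = 0

y = wx + b = (2)(0) + 0 = 0
∂L/∂y = 2(y - t) = 2(0 - 4) = -8
∂y/∂w = x = 0
∂L/∂w = ∂L/∂y · ∂y/∂w = -8 × 0 = 0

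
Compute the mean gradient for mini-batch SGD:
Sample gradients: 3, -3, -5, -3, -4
Average gradient = -2.4

Average = (1/5)(3 + -3 + -5 + -3 + -4) = -12/5 = -2.4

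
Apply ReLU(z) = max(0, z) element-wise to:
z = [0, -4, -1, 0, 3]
h = [0, 0, 0, 0, 3]

ReLU applied element-wise: max(0,0)=0, max(0,-4)=0, max(0,-1)=0, max(0,0)=0, max(0,3)=3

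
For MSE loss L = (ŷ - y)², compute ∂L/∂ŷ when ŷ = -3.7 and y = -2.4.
∂L/∂ŷ = -2.6

∂L/∂ŷ = 2(ŷ - y) = 2(-3.7 - -2.4) = 2(-1.3) = -2.6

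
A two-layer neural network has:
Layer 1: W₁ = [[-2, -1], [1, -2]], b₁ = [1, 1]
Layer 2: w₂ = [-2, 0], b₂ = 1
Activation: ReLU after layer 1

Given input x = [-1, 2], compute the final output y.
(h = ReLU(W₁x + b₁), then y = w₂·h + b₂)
y = -1

Layer 1 pre-activation: z₁ = [1, -4]
After ReLU: h = [1, 0]
Layer 2 output: y = -2×1 + 0×0 + 1 = -1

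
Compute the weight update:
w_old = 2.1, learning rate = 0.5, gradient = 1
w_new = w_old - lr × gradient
w_new = 1.6

w_new = w - η·∂L/∂w = 2.1 - 0.5×(1) = 2.1 - (0.5) = 1.6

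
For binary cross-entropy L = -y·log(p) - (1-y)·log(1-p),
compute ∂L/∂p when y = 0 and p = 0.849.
∂L/∂p = 6.623

∂L/∂p = -y/p + (1-y)/(1-p) = 0 + 1/0.151 = 6.623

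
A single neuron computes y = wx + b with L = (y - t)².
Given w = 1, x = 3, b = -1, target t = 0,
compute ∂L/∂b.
∂L/∂b = 4

y = wx + b = (1)(3) + -1 = 2
∂L/∂y = 2(y - t) = 2(2 - 0) = 4
∂y/∂b = 1
∂L/∂b = ∂L/∂y · ∂y/∂b = 4 × 1 = 4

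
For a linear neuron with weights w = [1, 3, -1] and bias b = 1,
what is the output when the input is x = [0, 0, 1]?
y = 0

y = (1)(0) + (3)(0) + (-1)(1) + 1 = 0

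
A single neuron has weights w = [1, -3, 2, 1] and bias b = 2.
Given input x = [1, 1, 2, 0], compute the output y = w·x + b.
y = 4

y = (1)(1) + (-3)(1) + (2)(2) + (1)(0) + 2 = 4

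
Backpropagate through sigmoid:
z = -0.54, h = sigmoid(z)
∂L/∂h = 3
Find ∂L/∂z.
∂L/∂z = 0.6979

σ(-0.54) = 0.3682
σ'(-0.54) = σ(-0.54)(1 - σ(-0.54)) = 0.3682 × 0.6318 = 0.2326
∂L/∂z = ∂L/∂h · σ'(z) = 3 × 0.2326 = 0.6979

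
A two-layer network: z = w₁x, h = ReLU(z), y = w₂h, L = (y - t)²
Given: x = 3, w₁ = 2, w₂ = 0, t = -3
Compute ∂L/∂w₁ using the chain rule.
∂L/∂w₁ = 0

Forward pass:
z = w₁x = 2×3 = 6
h = ReLU(6) = 6
y = w₂h = 0×6 = 0

Backward pass:
∂L/∂y = 2(y - t) = 2(0 - -3) = 6
∂y/∂h = w₂ = 0
∂h/∂z = 1 (ReLU derivative)
∂z/∂w₁ = x = 3

∂L/∂w₁ = 6 × 0 × 1 × 3 = 0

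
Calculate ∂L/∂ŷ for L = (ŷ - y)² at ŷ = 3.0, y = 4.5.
∂L/∂ŷ = -3.0

∂L/∂ŷ = 2(ŷ - y) = 2(3.0 - 4.5) = 2(-1.5) = -3.0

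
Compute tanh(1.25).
0.8483

tanh(1.25) = (e^(1.25) - e^(-1.25))/(e^(1.25) + e^(-1.25)) = 0.8483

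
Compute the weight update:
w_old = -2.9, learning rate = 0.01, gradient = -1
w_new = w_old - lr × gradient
w_new = -2.89

w_new = w - η·∂L/∂w = -2.9 - 0.01×(-1) = -2.9 - (-0.01) = -2.89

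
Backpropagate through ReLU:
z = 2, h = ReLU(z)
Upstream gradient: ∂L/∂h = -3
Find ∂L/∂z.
∂L/∂z = -3

h = ReLU(2) = 2
Since z > 0: ∂h/∂z = 1
∂L/∂z = ∂L/∂h · ∂h/∂z = -3 × 1 = -3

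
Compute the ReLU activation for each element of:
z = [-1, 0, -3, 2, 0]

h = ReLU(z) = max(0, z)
h = [0, 0, 0, 2, 0]

ReLU applied element-wise: max(0,-1)=0, max(0,0)=0, max(0,-3)=0, max(0,2)=2, max(0,0)=0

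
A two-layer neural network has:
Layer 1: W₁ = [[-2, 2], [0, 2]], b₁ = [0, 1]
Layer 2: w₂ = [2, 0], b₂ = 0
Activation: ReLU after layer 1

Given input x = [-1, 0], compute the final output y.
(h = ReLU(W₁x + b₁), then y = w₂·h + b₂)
y = 4

Layer 1 pre-activation: z₁ = [2, 1]
After ReLU: h = [2, 1]
Layer 2 output: y = 2×2 + 0×1 + 0 = 4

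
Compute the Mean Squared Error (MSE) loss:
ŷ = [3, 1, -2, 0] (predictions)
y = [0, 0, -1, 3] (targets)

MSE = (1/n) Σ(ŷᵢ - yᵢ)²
MSE = 5

MSE = (1/4)((3-0)² + (1-0)² + (-2--1)² + (0-3)²) = (1/4)(9 + 1 + 1 + 9) = 5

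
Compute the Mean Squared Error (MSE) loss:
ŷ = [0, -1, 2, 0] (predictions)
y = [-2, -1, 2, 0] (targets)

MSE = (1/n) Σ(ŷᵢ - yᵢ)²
MSE = 1

MSE = (1/4)((0--2)² + (-1--1)² + (2-2)² + (0-0)²) = (1/4)(4 + 0 + 0 + 0) = 1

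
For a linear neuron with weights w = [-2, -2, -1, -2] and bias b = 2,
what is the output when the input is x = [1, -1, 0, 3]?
y = -4

y = (-2)(1) + (-2)(-1) + (-1)(0) + (-2)(3) + 2 = -4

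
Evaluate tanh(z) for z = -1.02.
-0.7699

tanh(-1.02) = (e^(-1.02) - e^(1.02))/(e^(-1.02) + e^(1.02)) = -0.7699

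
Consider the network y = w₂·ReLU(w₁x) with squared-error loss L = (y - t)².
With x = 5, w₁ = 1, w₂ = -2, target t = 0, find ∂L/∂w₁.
∂L/∂w₁ = 200

Forward pass:
z = w₁x = 1×5 = 5
h = ReLU(5) = 5
y = w₂h = -2×5 = -10

Backward pass:
∂L/∂y = 2(y - t) = 2(-10 - 0) = -20
∂y/∂h = w₂ = -2
∂h/∂z = 1 (ReLU derivative)
∂z/∂w₁ = x = 5

∂L/∂w₁ = -20 × -2 × 1 × 5 = 200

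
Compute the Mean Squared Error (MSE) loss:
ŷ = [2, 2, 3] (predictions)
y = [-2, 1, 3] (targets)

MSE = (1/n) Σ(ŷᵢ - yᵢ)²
MSE = 5.667

MSE = (1/3)((2--2)² + (2-1)² + (3-3)²) = (1/3)(16 + 1 + 0) = 5.667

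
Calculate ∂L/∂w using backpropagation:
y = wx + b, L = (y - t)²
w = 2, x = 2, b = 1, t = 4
∂L/∂w = 4

y = wx + b = (2)(2) + 1 = 5
∂L/∂y = 2(y - t) = 2(5 - 4) = 2
∂y/∂w = x = 2
∂L/∂w = ∂L/∂y · ∂y/∂w = 2 × 2 = 4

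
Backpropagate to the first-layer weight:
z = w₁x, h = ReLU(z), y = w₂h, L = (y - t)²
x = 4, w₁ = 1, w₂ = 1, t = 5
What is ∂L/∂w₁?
∂L/∂w₁ = -8

Forward pass:
z = w₁x = 1×4 = 4
h = ReLU(4) = 4
y = w₂h = 1×4 = 4

Backward pass:
∂L/∂y = 2(y - t) = 2(4 - 5) = -2
∂y/∂h = w₂ = 1
∂h/∂z = 1 (ReLU derivative)
∂z/∂w₁ = x = 4

∂L/∂w₁ = -2 × 1 × 1 × 4 = -8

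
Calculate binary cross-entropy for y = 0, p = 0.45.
L = 0.5978

L = -0·log(0.45) - 1·log(0.55) = -log(0.55) = 0.5978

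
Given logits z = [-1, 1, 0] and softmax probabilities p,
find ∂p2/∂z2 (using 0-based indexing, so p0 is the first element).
∂p2/∂z2 = 0.1848

p = softmax(z) = [0.09003, 0.6652, 0.2447]
p2 = 0.2447

∂p2/∂z2 = p2(1 - p2) = 0.2447 × (1 - 0.2447) = 0.1848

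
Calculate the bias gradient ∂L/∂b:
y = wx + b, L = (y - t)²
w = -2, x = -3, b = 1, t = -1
∂L/∂b = 16

y = wx + b = (-2)(-3) + 1 = 7
∂L/∂y = 2(y - t) = 2(7 - -1) = 16
∂y/∂b = 1
∂L/∂b = ∂L/∂y · ∂y/∂b = 16 × 1 = 16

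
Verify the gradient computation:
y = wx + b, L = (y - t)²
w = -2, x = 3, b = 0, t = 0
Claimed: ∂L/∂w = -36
Correct

y = (-2)(3) + 0 = -6
∂L/∂y = 2(y - t) = 2(-6 - 0) = -12
∂y/∂w = x = 3
∂L/∂w = -12 × 3 = -36

Claimed value: -36
Correct: The correct gradient is -36.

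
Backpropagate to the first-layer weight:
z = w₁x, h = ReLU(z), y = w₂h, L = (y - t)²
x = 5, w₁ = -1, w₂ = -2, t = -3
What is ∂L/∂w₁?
∂L/∂w₁ = 0

Forward pass:
z = w₁x = -1×5 = -5
h = ReLU(-5) = 0
y = w₂h = -2×0 = 0

Backward pass:
∂L/∂y = 2(y - t) = 2(0 - -3) = 6
∂y/∂h = w₂ = -2
∂h/∂z = 0 (ReLU derivative)
∂z/∂w₁ = x = 5

∂L/∂w₁ = 6 × -2 × 0 × 5 = 0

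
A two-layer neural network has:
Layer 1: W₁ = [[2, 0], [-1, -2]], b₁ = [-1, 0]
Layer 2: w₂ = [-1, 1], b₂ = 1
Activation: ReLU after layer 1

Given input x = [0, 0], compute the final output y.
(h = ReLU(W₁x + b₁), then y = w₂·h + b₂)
y = 1

Layer 1 pre-activation: z₁ = [-1, 0]
After ReLU: h = [0, 0]
Layer 2 output: y = -1×0 + 1×0 + 1 = 1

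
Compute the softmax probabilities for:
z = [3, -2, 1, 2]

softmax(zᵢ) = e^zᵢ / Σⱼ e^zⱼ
p = [0.6623, 0.0045, 0.0896, 0.2436]

exp(z) = [20.09, 0.1353, 2.718, 7.389]
Sum = 30.33
p = [0.6623, 0.0045, 0.0896, 0.2436]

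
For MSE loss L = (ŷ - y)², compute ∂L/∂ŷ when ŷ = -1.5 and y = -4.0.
∂L/∂ŷ = 5.0

∂L/∂ŷ = 2(ŷ - y) = 2(-1.5 - -4.0) = 2(2.5) = 5.0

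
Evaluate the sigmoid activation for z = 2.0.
0.8808

sigmoid(2.0) = 1/(1 + e^(-2.0)) = 1/(1 + 0.1353) = 0.8808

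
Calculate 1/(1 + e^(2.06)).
0.113

sigmoid(-2.06) = 1/(1 + e^(2.06)) = 1/(1 + 7.846) = 0.113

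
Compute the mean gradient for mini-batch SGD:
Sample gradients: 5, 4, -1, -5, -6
Average gradient = -0.6

Average = (1/5)(5 + 4 + -1 + -5 + -6) = -3/5 = -0.6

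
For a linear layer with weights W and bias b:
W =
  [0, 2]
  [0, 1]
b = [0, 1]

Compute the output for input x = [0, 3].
y = [6, 4]

Wx = [0×0 + 2×3, 0×0 + 1×3]
   = [6, 3]
y = Wx + b = [6 + 0, 3 + 1] = [6, 4]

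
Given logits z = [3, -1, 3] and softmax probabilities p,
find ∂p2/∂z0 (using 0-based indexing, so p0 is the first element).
∂p2/∂z0 = -0.2455

p = softmax(z) = [0.4955, 0.009075, 0.4955]
p2 = 0.4955, p0 = 0.4955

∂p2/∂z0 = -p2 × p0 = -0.4955 × 0.4955 = -0.2455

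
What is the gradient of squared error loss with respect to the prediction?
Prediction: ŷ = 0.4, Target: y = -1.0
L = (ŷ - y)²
∂L/∂ŷ = 2.8

∂L/∂ŷ = 2(ŷ - y) = 2(0.4 - -1.0) = 2(1.4) = 2.8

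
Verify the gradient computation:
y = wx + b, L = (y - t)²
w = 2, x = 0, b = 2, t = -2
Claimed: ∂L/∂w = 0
Correct

y = (2)(0) + 2 = 2
∂L/∂y = 2(y - t) = 2(2 - -2) = 8
∂y/∂w = x = 0
∂L/∂w = 8 × 0 = 0

Claimed value: 0
Correct: The correct gradient is 0.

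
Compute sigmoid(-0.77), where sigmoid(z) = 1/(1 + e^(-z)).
0.3165

sigmoid(-0.77) = 1/(1 + e^(0.77)) = 1/(1 + 2.16) = 0.3165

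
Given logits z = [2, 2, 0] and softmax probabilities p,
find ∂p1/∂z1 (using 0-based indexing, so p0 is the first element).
∂p1/∂z1 = 0.249

p = softmax(z) = [0.4683, 0.4683, 0.06338]
p1 = 0.4683

∂p1/∂z1 = p1(1 - p1) = 0.4683 × (1 - 0.4683) = 0.249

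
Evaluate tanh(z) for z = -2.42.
-0.9843

tanh(-2.42) = (e^(-2.42) - e^(2.42))/(e^(-2.42) + e^(2.42)) = -0.9843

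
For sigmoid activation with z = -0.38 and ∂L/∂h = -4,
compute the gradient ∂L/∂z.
∂L/∂z = -0.9648

σ(-0.38) = 0.4061
σ'(-0.38) = σ(-0.38)(1 - σ(-0.38)) = 0.4061 × 0.5939 = 0.2412
∂L/∂z = ∂L/∂h · σ'(z) = -4 × 0.2412 = -0.9648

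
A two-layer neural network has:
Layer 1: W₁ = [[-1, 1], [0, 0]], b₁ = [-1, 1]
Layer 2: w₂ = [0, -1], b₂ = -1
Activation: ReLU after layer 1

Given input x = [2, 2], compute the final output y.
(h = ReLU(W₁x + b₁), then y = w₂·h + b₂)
y = -2

Layer 1 pre-activation: z₁ = [-1, 1]
After ReLU: h = [0, 1]
Layer 2 output: y = 0×0 + -1×1 + -1 = -2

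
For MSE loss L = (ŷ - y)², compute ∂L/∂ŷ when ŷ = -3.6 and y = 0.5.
∂L/∂ŷ = -8.2

∂L/∂ŷ = 2(ŷ - y) = 2(-3.6 - 0.5) = 2(-4.1) = -8.2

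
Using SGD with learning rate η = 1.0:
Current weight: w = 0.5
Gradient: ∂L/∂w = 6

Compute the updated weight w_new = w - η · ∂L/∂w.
w_new = -5.5

w_new = w - η·∂L/∂w = 0.5 - 1.0×(6) = 0.5 - (6) = -5.5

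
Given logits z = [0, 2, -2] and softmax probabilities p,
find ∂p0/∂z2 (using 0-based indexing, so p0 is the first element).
∂p0/∂z2 = -0.001862

p = softmax(z) = [0.1173, 0.8668, 0.01588]
p0 = 0.1173, p2 = 0.01588

∂p0/∂z2 = -p0 × p2 = -0.1173 × 0.01588 = -0.001862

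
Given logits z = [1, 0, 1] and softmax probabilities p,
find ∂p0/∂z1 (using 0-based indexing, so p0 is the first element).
∂p0/∂z1 = -0.06561

p = softmax(z) = [0.4223, 0.1554, 0.4223]
p0 = 0.4223, p1 = 0.1554

∂p0/∂z1 = -p0 × p1 = -0.4223 × 0.1554 = -0.06561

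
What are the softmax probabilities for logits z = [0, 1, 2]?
p = [0.09, 0.2447, 0.6652]

exp(z) = [1, 2.718, 7.389]
Sum = 11.11
p = [0.09, 0.2447, 0.6652]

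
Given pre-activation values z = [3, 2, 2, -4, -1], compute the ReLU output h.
h = [3, 2, 2, 0, 0]

ReLU applied element-wise: max(0,3)=3, max(0,2)=2, max(0,2)=2, max(0,-4)=0, max(0,-1)=0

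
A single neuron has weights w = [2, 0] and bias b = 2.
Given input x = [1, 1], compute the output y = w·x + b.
y = 4

y = (2)(1) + (0)(1) + 2 = 4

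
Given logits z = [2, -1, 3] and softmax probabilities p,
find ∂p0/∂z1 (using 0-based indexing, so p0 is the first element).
∂p0/∂z1 = -0.003507

p = softmax(z) = [0.2654, 0.01321, 0.7214]
p0 = 0.2654, p1 = 0.01321

∂p0/∂z1 = -p0 × p1 = -0.2654 × 0.01321 = -0.003507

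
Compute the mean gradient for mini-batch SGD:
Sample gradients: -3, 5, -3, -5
Average gradient = -1.5

Average = (1/4)(-3 + 5 + -3 + -5) = -6/4 = -1.5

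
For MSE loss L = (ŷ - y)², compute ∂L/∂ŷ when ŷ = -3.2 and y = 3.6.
∂L/∂ŷ = -13.6

∂L/∂ŷ = 2(ŷ - y) = 2(-3.2 - 3.6) = 2(-6.8) = -13.6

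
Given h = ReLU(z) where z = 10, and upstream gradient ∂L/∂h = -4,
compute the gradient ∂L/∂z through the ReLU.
∂L/∂z = -4

h = ReLU(10) = 10
Since z > 0: ∂h/∂z = 1
∂L/∂z = ∂L/∂h · ∂h/∂z = -4 × 1 = -4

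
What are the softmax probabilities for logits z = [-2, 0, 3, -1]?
p = [0.0063, 0.0463, 0.9304, 0.017]

exp(z) = [0.1353, 1, 20.09, 0.3679]
Sum = 21.59
p = [0.0063, 0.0463, 0.9304, 0.017]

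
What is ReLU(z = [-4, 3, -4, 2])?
h = [0, 3, 0, 2]

ReLU applied element-wise: max(0,-4)=0, max(0,3)=3, max(0,-4)=0, max(0,2)=2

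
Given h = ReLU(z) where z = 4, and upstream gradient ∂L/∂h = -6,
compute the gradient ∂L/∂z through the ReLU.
∂L/∂z = -6

h = ReLU(4) = 4
Since z > 0: ∂h/∂z = 1
∂L/∂z = ∂L/∂h · ∂h/∂z = -6 × 1 = -6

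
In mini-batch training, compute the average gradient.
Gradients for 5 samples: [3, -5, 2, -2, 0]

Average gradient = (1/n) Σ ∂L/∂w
Average gradient = -0.4

Average = (1/5)(3 + -5 + 2 + -2 + 0) = -2/5 = -0.4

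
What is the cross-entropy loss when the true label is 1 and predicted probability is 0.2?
L = 1.609

L = -1·log(0.2) - 0·log(0.8) = -log(0.2) = 1.609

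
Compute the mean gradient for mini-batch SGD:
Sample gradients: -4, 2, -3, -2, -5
Average gradient = -2.4

Average = (1/5)(-4 + 2 + -3 + -2 + -5) = -12/5 = -2.4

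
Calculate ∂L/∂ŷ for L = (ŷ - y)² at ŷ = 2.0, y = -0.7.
∂L/∂ŷ = 5.4

∂L/∂ŷ = 2(ŷ - y) = 2(2.0 - -0.7) = 2(2.7) = 5.4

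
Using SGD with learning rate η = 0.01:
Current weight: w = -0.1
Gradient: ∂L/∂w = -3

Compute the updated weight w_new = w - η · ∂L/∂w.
w_new = -0.07

w_new = w - η·∂L/∂w = -0.1 - 0.01×(-3) = -0.1 - (-0.03) = -0.07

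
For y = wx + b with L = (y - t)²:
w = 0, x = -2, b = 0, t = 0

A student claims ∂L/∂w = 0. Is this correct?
Correct

y = (0)(-2) + 0 = 0
∂L/∂y = 2(y - t) = 2(0 - 0) = 0
∂y/∂w = x = -2
∂L/∂w = 0 × -2 = 0

Claimed value: 0
Correct: The correct gradient is 0.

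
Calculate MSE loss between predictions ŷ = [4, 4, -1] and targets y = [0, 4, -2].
MSE = 5.667

MSE = (1/3)((4-0)² + (4-4)² + (-1--2)²) = (1/3)(16 + 0 + 1) = 5.667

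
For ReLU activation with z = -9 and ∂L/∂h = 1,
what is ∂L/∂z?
∂L/∂z = 0

h = ReLU(-9) = 0
Since z < 0: ∂h/∂z = 0
∂L/∂z = ∂L/∂h · ∂h/∂z = 1 × 0 = 0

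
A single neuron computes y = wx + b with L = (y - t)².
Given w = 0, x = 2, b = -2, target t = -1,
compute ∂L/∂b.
∂L/∂b = -2

y = wx + b = (0)(2) + -2 = -2
∂L/∂y = 2(y - t) = 2(-2 - -1) = -2
∂y/∂b = 1
∂L/∂b = ∂L/∂y · ∂y/∂b = -2 × 1 = -2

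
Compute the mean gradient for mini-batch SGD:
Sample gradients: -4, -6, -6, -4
Average gradient = -5

Average = (1/4)(-4 + -6 + -6 + -4) = -20/4 = -5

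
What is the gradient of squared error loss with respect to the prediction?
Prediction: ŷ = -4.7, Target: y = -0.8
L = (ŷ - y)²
∂L/∂ŷ = -7.8

∂L/∂ŷ = 2(ŷ - y) = 2(-4.7 - -0.8) = 2(-3.9) = -7.8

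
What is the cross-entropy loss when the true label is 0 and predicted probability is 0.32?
L = 0.3857

L = -0·log(0.32) - 1·log(0.68) = -log(0.68) = 0.3857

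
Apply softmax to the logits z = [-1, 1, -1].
p = [0.1065, 0.787, 0.1065]

exp(z) = [0.3679, 2.718, 0.3679]
Sum = 3.454
p = [0.1065, 0.787, 0.1065]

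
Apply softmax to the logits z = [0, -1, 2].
p = [0.1142, 0.042, 0.8438]

exp(z) = [1, 0.3679, 7.389]
Sum = 8.757
p = [0.1142, 0.042, 0.8438]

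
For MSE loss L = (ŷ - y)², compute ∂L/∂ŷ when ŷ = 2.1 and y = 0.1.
∂L/∂ŷ = 4.0

∂L/∂ŷ = 2(ŷ - y) = 2(2.1 - 0.1) = 2(2.0) = 4.0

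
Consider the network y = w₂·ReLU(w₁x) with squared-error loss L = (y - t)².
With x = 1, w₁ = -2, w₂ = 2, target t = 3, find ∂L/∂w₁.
∂L/∂w₁ = 0

Forward pass:
z = w₁x = -2×1 = -2
h = ReLU(-2) = 0
y = w₂h = 2×0 = 0

Backward pass:
∂L/∂y = 2(y - t) = 2(0 - 3) = -6
∂y/∂h = w₂ = 2
∂h/∂z = 0 (ReLU derivative)
∂z/∂w₁ = x = 1

∂L/∂w₁ = -6 × 2 × 0 × 1 = 0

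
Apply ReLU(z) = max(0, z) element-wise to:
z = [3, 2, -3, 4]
h = [3, 2, 0, 4]

ReLU applied element-wise: max(0,3)=3, max(0,2)=2, max(0,-3)=0, max(0,4)=4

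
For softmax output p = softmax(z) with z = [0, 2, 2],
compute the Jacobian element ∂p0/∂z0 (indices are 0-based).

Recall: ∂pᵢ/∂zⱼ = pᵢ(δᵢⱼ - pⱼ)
∂p0/∂z0 = 0.05936

p = softmax(z) = [0.06338, 0.4683, 0.4683]
p0 = 0.06338

∂p0/∂z0 = p0(1 - p0) = 0.06338 × (1 - 0.06338) = 0.05936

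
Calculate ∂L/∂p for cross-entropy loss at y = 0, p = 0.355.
∂L/∂p = 1.55

∂L/∂p = -y/p + (1-y)/(1-p) = 0 + 1/0.645 = 1.55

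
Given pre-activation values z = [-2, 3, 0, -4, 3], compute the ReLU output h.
h = [0, 3, 0, 0, 3]

ReLU applied element-wise: max(0,-2)=0, max(0,3)=3, max(0,0)=0, max(0,-4)=0, max(0,3)=3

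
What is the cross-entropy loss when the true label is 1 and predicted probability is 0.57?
L = 0.5621

L = -1·log(0.57) - 0·log(0.43) = -log(0.57) = 0.5621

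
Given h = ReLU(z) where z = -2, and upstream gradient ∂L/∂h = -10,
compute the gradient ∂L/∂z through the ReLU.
∂L/∂z = 0

h = ReLU(-2) = 0
Since z < 0: ∂h/∂z = 0
∂L/∂z = ∂L/∂h · ∂h/∂z = -10 × 0 = 0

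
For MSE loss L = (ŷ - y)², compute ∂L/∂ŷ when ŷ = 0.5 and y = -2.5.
∂L/∂ŷ = 6.0

∂L/∂ŷ = 2(ŷ - y) = 2(0.5 - -2.5) = 2(3.0) = 6.0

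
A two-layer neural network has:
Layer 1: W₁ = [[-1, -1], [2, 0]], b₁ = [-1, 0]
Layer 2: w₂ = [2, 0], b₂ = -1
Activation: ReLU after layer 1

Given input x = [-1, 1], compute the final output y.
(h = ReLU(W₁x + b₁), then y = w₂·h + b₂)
y = -1

Layer 1 pre-activation: z₁ = [-1, -2]
After ReLU: h = [0, 0]
Layer 2 output: y = 2×0 + 0×0 + -1 = -1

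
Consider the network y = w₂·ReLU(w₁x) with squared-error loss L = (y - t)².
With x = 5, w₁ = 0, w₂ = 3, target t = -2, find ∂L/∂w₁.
∂L/∂w₁ = 0

Forward pass:
z = w₁x = 0×5 = 0
h = ReLU(0) = 0
y = w₂h = 3×0 = 0

Backward pass:
∂L/∂y = 2(y - t) = 2(0 - -2) = 4
∂y/∂h = w₂ = 3
∂h/∂z = 0 (ReLU derivative)
∂z/∂w₁ = x = 5

∂L/∂w₁ = 4 × 3 × 0 × 5 = 0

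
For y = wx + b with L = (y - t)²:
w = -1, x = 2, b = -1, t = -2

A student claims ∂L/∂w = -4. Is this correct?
Correct

y = (-1)(2) + -1 = -3
∂L/∂y = 2(y - t) = 2(-3 - -2) = -2
∂y/∂w = x = 2
∂L/∂w = -2 × 2 = -4

Claimed value: -4
Correct: The correct gradient is -4.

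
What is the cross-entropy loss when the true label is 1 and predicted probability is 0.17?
L = 1.772

L = -1·log(0.17) - 0·log(0.83) = -log(0.17) = 1.772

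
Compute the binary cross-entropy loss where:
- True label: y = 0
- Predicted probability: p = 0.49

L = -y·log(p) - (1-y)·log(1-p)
L = 0.6733

L = -0·log(0.49) - 1·log(0.51) = -log(0.51) = 0.6733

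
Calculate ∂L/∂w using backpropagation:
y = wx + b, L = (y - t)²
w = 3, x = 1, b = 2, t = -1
∂L/∂w = 12

y = wx + b = (3)(1) + 2 = 5
∂L/∂y = 2(y - t) = 2(5 - -1) = 12
∂y/∂w = x = 1
∂L/∂w = ∂L/∂y · ∂y/∂w = 12 × 1 = 12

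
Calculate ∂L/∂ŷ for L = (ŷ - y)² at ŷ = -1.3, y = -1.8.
∂L/∂ŷ = 1.0

∂L/∂ŷ = 2(ŷ - y) = 2(-1.3 - -1.8) = 2(0.5) = 1.0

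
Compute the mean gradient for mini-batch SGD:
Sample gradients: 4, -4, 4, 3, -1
Average gradient = 1.2

Average = (1/5)(4 + -4 + 4 + 3 + -1) = 6/5 = 1.2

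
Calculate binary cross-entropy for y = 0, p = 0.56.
L = 0.821

L = -0·log(0.56) - 1·log(0.44) = -log(0.44) = 0.821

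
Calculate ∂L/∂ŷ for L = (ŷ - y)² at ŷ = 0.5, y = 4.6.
∂L/∂ŷ = -8.2

∂L/∂ŷ = 2(ŷ - y) = 2(0.5 - 4.6) = 2(-4.1) = -8.2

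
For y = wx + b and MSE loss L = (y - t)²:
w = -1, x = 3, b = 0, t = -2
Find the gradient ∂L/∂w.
∂L/∂w = -6

y = wx + b = (-1)(3) + 0 = -3
∂L/∂y = 2(y - t) = 2(-3 - -2) = -2
∂y/∂w = x = 3
∂L/∂w = ∂L/∂y · ∂y/∂w = -2 × 3 = -6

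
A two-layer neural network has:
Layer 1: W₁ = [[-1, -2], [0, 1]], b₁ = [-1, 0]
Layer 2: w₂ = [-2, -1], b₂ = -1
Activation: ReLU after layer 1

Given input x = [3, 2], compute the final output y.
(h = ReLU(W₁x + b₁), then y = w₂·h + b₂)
y = -3

Layer 1 pre-activation: z₁ = [-8, 2]
After ReLU: h = [0, 2]
Layer 2 output: y = -2×0 + -1×2 + -1 = -3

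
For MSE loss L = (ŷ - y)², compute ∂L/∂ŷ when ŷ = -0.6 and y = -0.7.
∂L/∂ŷ = 0.2

∂L/∂ŷ = 2(ŷ - y) = 2(-0.6 - -0.7) = 2(0.1) = 0.2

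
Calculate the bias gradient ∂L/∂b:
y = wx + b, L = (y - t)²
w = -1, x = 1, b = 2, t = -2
∂L/∂b = 6

y = wx + b = (-1)(1) + 2 = 1
∂L/∂y = 2(y - t) = 2(1 - -2) = 6
∂y/∂b = 1
∂L/∂b = ∂L/∂y · ∂y/∂b = 6 × 1 = 6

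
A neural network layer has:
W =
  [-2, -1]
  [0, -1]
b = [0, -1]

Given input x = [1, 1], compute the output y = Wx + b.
y = [-3, -2]

Wx = [-2×1 + -1×1, 0×1 + -1×1]
   = [-3, -1]
y = Wx + b = [-3 + 0, -1 + -1] = [-3, -2]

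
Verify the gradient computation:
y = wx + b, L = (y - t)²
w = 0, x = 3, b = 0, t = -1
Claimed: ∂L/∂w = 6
Correct

y = (0)(3) + 0 = 0
∂L/∂y = 2(y - t) = 2(0 - -1) = 2
∂y/∂w = x = 3
∂L/∂w = 2 × 3 = 6

Claimed value: 6
Correct: The correct gradient is 6.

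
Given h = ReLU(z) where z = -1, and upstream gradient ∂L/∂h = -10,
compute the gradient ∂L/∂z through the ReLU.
∂L/∂z = 0

h = ReLU(-1) = 0
Since z < 0: ∂h/∂z = 0
∂L/∂z = ∂L/∂h · ∂h/∂z = -10 × 0 = 0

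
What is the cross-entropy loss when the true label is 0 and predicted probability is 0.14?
L = 0.1508

L = -0·log(0.14) - 1·log(0.86) = -log(0.86) = 0.1508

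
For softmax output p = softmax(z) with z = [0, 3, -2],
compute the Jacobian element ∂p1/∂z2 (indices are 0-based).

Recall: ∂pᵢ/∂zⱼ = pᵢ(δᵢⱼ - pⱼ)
∂p1/∂z2 = -0.006036

p = softmax(z) = [0.04712, 0.9465, 0.006377]
p1 = 0.9465, p2 = 0.006377

∂p1/∂z2 = -p1 × p2 = -0.9465 × 0.006377 = -0.006036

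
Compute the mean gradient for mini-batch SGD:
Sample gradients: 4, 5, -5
Average gradient = 1.333

Average = (1/3)(4 + 5 + -5) = 4/3 = 1.333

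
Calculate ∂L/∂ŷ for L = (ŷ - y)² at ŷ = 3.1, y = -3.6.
∂L/∂ŷ = 13.4

∂L/∂ŷ = 2(ŷ - y) = 2(3.1 - -3.6) = 2(6.7) = 13.4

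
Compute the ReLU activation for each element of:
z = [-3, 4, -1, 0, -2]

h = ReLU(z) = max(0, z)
h = [0, 4, 0, 0, 0]

ReLU applied element-wise: max(0,-3)=0, max(0,4)=4, max(0,-1)=0, max(0,0)=0, max(0,-2)=0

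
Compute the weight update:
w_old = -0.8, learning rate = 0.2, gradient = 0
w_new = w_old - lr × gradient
w_new = -0.8

w_new = w - η·∂L/∂w = -0.8 - 0.2×(0) = -0.8 - (0) = -0.8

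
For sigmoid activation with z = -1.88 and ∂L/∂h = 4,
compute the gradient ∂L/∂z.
∂L/∂z = 0.4594

σ(-1.88) = 0.1324
σ'(-1.88) = σ(-1.88)(1 - σ(-1.88)) = 0.1324 × 0.8676 = 0.1149
∂L/∂z = ∂L/∂h · σ'(z) = 4 × 0.1149 = 0.4594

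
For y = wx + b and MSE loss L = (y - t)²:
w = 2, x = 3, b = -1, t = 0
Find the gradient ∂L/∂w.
∂L/∂w = 30

y = wx + b = (2)(3) + -1 = 5
∂L/∂y = 2(y - t) = 2(5 - 0) = 10
∂y/∂w = x = 3
∂L/∂w = ∂L/∂y · ∂y/∂w = 10 × 3 = 30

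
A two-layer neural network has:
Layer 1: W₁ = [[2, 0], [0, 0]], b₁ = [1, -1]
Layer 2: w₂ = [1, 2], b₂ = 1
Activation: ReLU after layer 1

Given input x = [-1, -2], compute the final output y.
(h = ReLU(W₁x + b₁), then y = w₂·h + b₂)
y = 1

Layer 1 pre-activation: z₁ = [-1, -1]
After ReLU: h = [0, 0]
Layer 2 output: y = 1×0 + 2×0 + 1 = 1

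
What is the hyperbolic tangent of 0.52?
0.4777

tanh(0.52) = (e^(0.52) - e^(-0.52))/(e^(0.52) + e^(-0.52)) = 0.4777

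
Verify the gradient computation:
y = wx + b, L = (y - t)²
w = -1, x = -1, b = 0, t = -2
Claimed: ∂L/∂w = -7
Incorrect

y = (-1)(-1) + 0 = 1
∂L/∂y = 2(y - t) = 2(1 - -2) = 6
∂y/∂w = x = -1
∂L/∂w = 6 × -1 = -6

Claimed value: -7
Incorrect: The correct gradient is -6.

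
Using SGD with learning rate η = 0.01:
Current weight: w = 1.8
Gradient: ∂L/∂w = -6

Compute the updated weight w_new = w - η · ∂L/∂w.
w_new = 1.86

w_new = w - η·∂L/∂w = 1.8 - 0.01×(-6) = 1.8 - (-0.06) = 1.86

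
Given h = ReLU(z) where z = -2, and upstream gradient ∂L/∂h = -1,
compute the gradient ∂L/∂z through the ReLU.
∂L/∂z = 0

h = ReLU(-2) = 0
Since z < 0: ∂h/∂z = 0
∂L/∂z = ∂L/∂h · ∂h/∂z = -1 × 0 = 0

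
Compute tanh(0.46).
0.4301

tanh(0.46) = (e^(0.46) - e^(-0.46))/(e^(0.46) + e^(-0.46)) = 0.4301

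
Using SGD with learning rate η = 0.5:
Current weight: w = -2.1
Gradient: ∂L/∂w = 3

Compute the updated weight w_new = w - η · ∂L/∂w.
w_new = -3.6

w_new = w - η·∂L/∂w = -2.1 - 0.5×(3) = -2.1 - (1.5) = -3.6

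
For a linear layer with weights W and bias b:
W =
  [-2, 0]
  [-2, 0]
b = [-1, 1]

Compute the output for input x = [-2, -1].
y = [3, 5]

Wx = [-2×-2 + 0×-1, -2×-2 + 0×-1]
   = [4, 4]
y = Wx + b = [4 + -1, 4 + 1] = [3, 5]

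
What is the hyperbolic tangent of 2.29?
0.9797

tanh(2.29) = (e^(2.29) - e^(-2.29))/(e^(2.29) + e^(-2.29)) = 0.9797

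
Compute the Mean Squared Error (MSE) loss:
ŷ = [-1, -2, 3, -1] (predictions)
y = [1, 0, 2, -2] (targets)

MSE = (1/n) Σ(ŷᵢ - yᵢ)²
MSE = 2.5

MSE = (1/4)((-1-1)² + (-2-0)² + (3-2)² + (-1--2)²) = (1/4)(4 + 4 + 1 + 1) = 2.5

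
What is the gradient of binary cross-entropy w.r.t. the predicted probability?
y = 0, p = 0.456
∂L/∂p = 1.838

∂L/∂p = -y/p + (1-y)/(1-p) = 0 + 1/0.544 = 1.838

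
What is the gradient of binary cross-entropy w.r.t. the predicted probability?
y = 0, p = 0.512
∂L/∂p = 2.049

∂L/∂p = -y/p + (1-y)/(1-p) = 0 + 1/0.488 = 2.049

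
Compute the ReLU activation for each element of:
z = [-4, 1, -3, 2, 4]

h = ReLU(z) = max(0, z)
h = [0, 1, 0, 2, 4]

ReLU applied element-wise: max(0,-4)=0, max(0,1)=1, max(0,-3)=0, max(0,2)=2, max(0,4)=4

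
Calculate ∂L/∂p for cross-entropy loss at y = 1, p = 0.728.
∂L/∂p = -1.374

∂L/∂p = -y/p + (1-y)/(1-p) = -1/0.728 + 0 = -1.374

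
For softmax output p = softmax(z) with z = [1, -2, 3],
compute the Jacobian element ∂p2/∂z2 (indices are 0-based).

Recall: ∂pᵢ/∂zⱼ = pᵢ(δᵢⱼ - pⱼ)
∂p2/∂z2 = 0.1089

p = softmax(z) = [0.1185, 0.0059, 0.8756]
p2 = 0.8756

∂p2/∂z2 = p2(1 - p2) = 0.8756 × (1 - 0.8756) = 0.1089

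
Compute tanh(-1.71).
-0.9366

tanh(-1.71) = (e^(-1.71) - e^(1.71))/(e^(-1.71) + e^(1.71)) = -0.9366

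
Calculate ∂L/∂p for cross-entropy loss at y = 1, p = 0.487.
∂L/∂p = -2.053

∂L/∂p = -y/p + (1-y)/(1-p) = -1/0.487 + 0 = -2.053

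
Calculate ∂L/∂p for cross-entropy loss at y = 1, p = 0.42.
∂L/∂p = -2.381

∂L/∂p = -y/p + (1-y)/(1-p) = -1/0.42 + 0 = -2.381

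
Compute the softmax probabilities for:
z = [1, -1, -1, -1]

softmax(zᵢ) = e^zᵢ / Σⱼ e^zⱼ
p = [0.7112, 0.0963, 0.0963, 0.0963]

exp(z) = [2.718, 0.3679, 0.3679, 0.3679]
Sum = 3.822
p = [0.7112, 0.0963, 0.0963, 0.0963]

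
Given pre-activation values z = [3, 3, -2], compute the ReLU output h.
h = [3, 3, 0]

ReLU applied element-wise: max(0,3)=3, max(0,3)=3, max(0,-2)=0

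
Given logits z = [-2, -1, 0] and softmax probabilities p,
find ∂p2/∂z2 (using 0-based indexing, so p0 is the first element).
∂p2/∂z2 = 0.2227

p = softmax(z) = [0.09003, 0.2447, 0.6652]
p2 = 0.6652

∂p2/∂z2 = p2(1 - p2) = 0.6652 × (1 - 0.6652) = 0.2227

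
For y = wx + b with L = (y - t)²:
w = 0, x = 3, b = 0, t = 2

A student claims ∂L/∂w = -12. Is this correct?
Correct

y = (0)(3) + 0 = 0
∂L/∂y = 2(y - t) = 2(0 - 2) = -4
∂y/∂w = x = 3
∂L/∂w = -4 × 3 = -12

Claimed value: -12
Correct: The correct gradient is -12.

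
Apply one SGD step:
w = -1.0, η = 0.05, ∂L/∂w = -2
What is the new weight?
w_new = -0.9

w_new = w - η·∂L/∂w = -1.0 - 0.05×(-2) = -1.0 - (-0.1) = -0.9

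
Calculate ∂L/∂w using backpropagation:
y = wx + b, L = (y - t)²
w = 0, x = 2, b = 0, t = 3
∂L/∂w = -12

y = wx + b = (0)(2) + 0 = 0
∂L/∂y = 2(y - t) = 2(0 - 3) = -6
∂y/∂w = x = 2
∂L/∂w = ∂L/∂y · ∂y/∂w = -6 × 2 = -12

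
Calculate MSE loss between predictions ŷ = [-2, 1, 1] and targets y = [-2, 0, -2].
MSE = 3.333

MSE = (1/3)((-2--2)² + (1-0)² + (1--2)²) = (1/3)(0 + 1 + 9) = 3.333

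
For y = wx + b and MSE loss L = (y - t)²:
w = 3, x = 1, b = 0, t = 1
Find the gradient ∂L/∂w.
∂L/∂w = 4

y = wx + b = (3)(1) + 0 = 3
∂L/∂y = 2(y - t) = 2(3 - 1) = 4
∂y/∂w = x = 1
∂L/∂w = ∂L/∂y · ∂y/∂w = 4 × 1 = 4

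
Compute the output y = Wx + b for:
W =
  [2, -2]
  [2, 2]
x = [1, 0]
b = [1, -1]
y = [3, 1]

Wx = [2×1 + -2×0, 2×1 + 2×0]
   = [2, 2]
y = Wx + b = [2 + 1, 2 + -1] = [3, 1]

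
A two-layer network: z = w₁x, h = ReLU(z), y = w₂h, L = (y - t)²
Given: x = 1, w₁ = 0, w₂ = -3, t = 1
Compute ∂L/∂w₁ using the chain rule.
∂L/∂w₁ = 0

Forward pass:
z = w₁x = 0×1 = 0
h = ReLU(0) = 0
y = w₂h = -3×0 = 0

Backward pass:
∂L/∂y = 2(y - t) = 2(0 - 1) = -2
∂y/∂h = w₂ = -3
∂h/∂z = 0 (ReLU derivative)
∂z/∂w₁ = x = 1

∂L/∂w₁ = -2 × -3 × 0 × 1 = 0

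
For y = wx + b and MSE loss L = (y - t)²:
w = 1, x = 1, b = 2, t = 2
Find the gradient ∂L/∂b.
∂L/∂b = 2

y = wx + b = (1)(1) + 2 = 3
∂L/∂y = 2(y - t) = 2(3 - 2) = 2
∂y/∂b = 1
∂L/∂b = ∂L/∂y · ∂y/∂b = 2 × 1 = 2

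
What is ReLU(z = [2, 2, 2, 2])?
h = [2, 2, 2, 2]

ReLU applied element-wise: max(0,2)=2, max(0,2)=2, max(0,2)=2, max(0,2)=2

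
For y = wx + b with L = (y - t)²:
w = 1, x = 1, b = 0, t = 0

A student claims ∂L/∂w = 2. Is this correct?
Correct

y = (1)(1) + 0 = 1
∂L/∂y = 2(y - t) = 2(1 - 0) = 2
∂y/∂w = x = 1
∂L/∂w = 2 × 1 = 2

Claimed value: 2
Correct: The correct gradient is 2.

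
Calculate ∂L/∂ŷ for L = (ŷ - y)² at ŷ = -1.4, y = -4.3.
∂L/∂ŷ = 5.8

∂L/∂ŷ = 2(ŷ - y) = 2(-1.4 - -4.3) = 2(2.9) = 5.8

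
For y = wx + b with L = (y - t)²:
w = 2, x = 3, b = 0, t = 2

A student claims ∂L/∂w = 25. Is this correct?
Incorrect

y = (2)(3) + 0 = 6
∂L/∂y = 2(y - t) = 2(6 - 2) = 8
∂y/∂w = x = 3
∂L/∂w = 8 × 3 = 24

Claimed value: 25
Incorrect: The correct gradient is 24.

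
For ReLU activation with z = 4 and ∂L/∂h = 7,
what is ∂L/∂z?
∂L/∂z = 7

h = ReLU(4) = 4
Since z > 0: ∂h/∂z = 1
∂L/∂z = ∂L/∂h · ∂h/∂z = 7 × 1 = 7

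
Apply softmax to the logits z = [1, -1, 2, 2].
p = [0.1522, 0.0206, 0.4136, 0.4136]

exp(z) = [2.718, 0.3679, 7.389, 7.389]
Sum = 17.86
p = [0.1522, 0.0206, 0.4136, 0.4136]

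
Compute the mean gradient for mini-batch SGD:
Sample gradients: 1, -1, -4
Average gradient = -1.333

Average = (1/3)(1 + -1 + -4) = -4/3 = -1.333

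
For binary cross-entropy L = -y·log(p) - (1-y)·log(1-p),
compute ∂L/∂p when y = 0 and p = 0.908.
∂L/∂p = 10.87

∂L/∂p = -y/p + (1-y)/(1-p) = 0 + 1/0.092 = 10.87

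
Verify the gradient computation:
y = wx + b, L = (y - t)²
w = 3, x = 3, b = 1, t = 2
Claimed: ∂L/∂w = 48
Correct

y = (3)(3) + 1 = 10
∂L/∂y = 2(y - t) = 2(10 - 2) = 16
∂y/∂w = x = 3
∂L/∂w = 16 × 3 = 48

Claimed value: 48
Correct: The correct gradient is 48.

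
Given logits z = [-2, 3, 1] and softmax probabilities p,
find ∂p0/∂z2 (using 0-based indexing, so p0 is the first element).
∂p0/∂z2 = -0.0006991

p = softmax(z) = [0.0059, 0.8756, 0.1185]
p0 = 0.0059, p2 = 0.1185

∂p0/∂z2 = -p0 × p2 = -0.0059 × 0.1185 = -0.0006991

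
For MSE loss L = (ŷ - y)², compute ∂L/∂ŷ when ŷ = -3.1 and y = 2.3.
∂L/∂ŷ = -10.8

∂L/∂ŷ = 2(ŷ - y) = 2(-3.1 - 2.3) = 2(-5.4) = -10.8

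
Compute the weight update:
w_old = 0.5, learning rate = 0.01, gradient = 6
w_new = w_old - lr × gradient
w_new = 0.44

w_new = w - η·∂L/∂w = 0.5 - 0.01×(6) = 0.5 - (0.06) = 0.44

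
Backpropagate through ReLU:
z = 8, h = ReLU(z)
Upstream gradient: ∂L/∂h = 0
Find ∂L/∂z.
∂L/∂z = 0

h = ReLU(8) = 8
Since z > 0: ∂h/∂z = 1
∂L/∂z = ∂L/∂h · ∂h/∂z = 0 × 1 = 0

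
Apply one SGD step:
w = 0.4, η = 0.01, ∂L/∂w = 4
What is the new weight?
w_new = 0.36

w_new = w - η·∂L/∂w = 0.4 - 0.01×(4) = 0.4 - (0.04) = 0.36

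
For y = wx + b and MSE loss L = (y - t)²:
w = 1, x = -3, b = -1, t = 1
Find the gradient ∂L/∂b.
∂L/∂b = -10

y = wx + b = (1)(-3) + -1 = -4
∂L/∂y = 2(y - t) = 2(-4 - 1) = -10
∂y/∂b = 1
∂L/∂b = ∂L/∂y · ∂y/∂b = -10 × 1 = -10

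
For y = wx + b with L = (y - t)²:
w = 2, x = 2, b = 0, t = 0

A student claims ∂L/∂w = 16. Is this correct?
Correct

y = (2)(2) + 0 = 4
∂L/∂y = 2(y - t) = 2(4 - 0) = 8
∂y/∂w = x = 2
∂L/∂w = 8 × 2 = 16

Claimed value: 16
Correct: The correct gradient is 16.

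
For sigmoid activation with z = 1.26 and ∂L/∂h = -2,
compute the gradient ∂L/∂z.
∂L/∂z = -0.3443

σ(1.26) = 0.779
σ'(1.26) = σ(1.26)(1 - σ(1.26)) = 0.779 × 0.221 = 0.1721
∂L/∂z = ∂L/∂h · σ'(z) = -2 × 0.1721 = -0.3443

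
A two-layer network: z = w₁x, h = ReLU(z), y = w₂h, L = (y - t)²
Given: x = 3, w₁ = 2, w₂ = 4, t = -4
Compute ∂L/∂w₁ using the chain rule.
∂L/∂w₁ = 672

Forward pass:
z = w₁x = 2×3 = 6
h = ReLU(6) = 6
y = w₂h = 4×6 = 24

Backward pass:
∂L/∂y = 2(y - t) = 2(24 - -4) = 56
∂y/∂h = w₂ = 4
∂h/∂z = 1 (ReLU derivative)
∂z/∂w₁ = x = 3

∂L/∂w₁ = 56 × 4 × 1 × 3 = 672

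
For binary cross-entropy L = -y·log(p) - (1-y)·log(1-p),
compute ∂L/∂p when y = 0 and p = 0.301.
∂L/∂p = 1.431

∂L/∂p = -y/p + (1-y)/(1-p) = 0 + 1/0.699 = 1.431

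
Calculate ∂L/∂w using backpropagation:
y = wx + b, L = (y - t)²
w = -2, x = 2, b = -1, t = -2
∂L/∂w = -12

y = wx + b = (-2)(2) + -1 = -5
∂L/∂y = 2(y - t) = 2(-5 - -2) = -6
∂y/∂w = x = 2
∂L/∂w = ∂L/∂y · ∂y/∂w = -6 × 2 = -12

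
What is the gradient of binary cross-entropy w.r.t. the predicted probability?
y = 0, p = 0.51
∂L/∂p = 2.041

∂L/∂p = -y/p + (1-y)/(1-p) = 0 + 1/0.49 = 2.041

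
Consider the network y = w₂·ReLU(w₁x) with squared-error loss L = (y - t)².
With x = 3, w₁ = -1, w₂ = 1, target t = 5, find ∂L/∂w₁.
∂L/∂w₁ = 0

Forward pass:
z = w₁x = -1×3 = -3
h = ReLU(-3) = 0
y = w₂h = 1×0 = 0

Backward pass:
∂L/∂y = 2(y - t) = 2(0 - 5) = -10
∂y/∂h = w₂ = 1
∂h/∂z = 0 (ReLU derivative)
∂z/∂w₁ = x = 3

∂L/∂w₁ = -10 × 1 × 0 × 3 = 0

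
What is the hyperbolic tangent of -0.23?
-0.226

tanh(-0.23) = (e^(-0.23) - e^(0.23))/(e^(-0.23) + e^(0.23)) = -0.226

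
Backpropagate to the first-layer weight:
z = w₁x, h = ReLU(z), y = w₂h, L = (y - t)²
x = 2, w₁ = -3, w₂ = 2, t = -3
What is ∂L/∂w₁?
∂L/∂w₁ = 0

Forward pass:
z = w₁x = -3×2 = -6
h = ReLU(-6) = 0
y = w₂h = 2×0 = 0

Backward pass:
∂L/∂y = 2(y - t) = 2(0 - -3) = 6
∂y/∂h = w₂ = 2
∂h/∂z = 0 (ReLU derivative)
∂z/∂w₁ = x = 2

∂L/∂w₁ = 6 × 2 × 0 × 2 = 0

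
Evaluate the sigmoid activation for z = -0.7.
0.3318

sigmoid(-0.7) = 1/(1 + e^(0.7)) = 1/(1 + 2.014) = 0.3318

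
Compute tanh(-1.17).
-0.8243

tanh(-1.17) = (e^(-1.17) - e^(1.17))/(e^(-1.17) + e^(1.17)) = -0.8243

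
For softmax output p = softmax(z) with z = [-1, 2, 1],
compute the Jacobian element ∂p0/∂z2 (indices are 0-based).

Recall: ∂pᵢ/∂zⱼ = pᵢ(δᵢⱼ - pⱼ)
∂p0/∂z2 = -0.009113

p = softmax(z) = [0.03512, 0.7054, 0.2595]
p0 = 0.03512, p2 = 0.2595

∂p0/∂z2 = -p0 × p2 = -0.03512 × 0.2595 = -0.009113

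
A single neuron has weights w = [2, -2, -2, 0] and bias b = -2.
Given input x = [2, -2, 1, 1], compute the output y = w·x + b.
y = 4

y = (2)(2) + (-2)(-2) + (-2)(1) + (0)(1) + -2 = 4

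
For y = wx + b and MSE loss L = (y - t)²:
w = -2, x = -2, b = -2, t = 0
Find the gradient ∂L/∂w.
∂L/∂w = -8

y = wx + b = (-2)(-2) + -2 = 2
∂L/∂y = 2(y - t) = 2(2 - 0) = 4
∂y/∂w = x = -2
∂L/∂w = ∂L/∂y · ∂y/∂w = 4 × -2 = -8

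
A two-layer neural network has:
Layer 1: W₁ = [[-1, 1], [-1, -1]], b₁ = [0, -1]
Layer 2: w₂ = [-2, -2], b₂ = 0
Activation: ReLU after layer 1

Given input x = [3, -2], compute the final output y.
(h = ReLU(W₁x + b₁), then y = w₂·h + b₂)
y = 0

Layer 1 pre-activation: z₁ = [-5, -2]
After ReLU: h = [0, 0]
Layer 2 output: y = -2×0 + -2×0 + 0 = 0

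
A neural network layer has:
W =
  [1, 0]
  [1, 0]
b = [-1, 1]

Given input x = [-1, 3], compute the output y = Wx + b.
y = [-2, 0]

Wx = [1×-1 + 0×3, 1×-1 + 0×3]
   = [-1, -1]
y = Wx + b = [-1 + -1, -1 + 1] = [-2, 0]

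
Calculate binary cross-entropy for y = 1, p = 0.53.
L = 0.6349

L = -1·log(0.53) - 0·log(0.47) = -log(0.53) = 0.6349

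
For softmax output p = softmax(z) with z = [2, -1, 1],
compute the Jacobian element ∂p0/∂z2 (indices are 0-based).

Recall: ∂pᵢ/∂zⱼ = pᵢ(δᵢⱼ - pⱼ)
∂p0/∂z2 = -0.183

p = softmax(z) = [0.7054, 0.03512, 0.2595]
p0 = 0.7054, p2 = 0.2595

∂p0/∂z2 = -p0 × p2 = -0.7054 × 0.2595 = -0.183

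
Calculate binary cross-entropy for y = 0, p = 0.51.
L = 0.7133

L = -0·log(0.51) - 1·log(0.49) = -log(0.49) = 0.7133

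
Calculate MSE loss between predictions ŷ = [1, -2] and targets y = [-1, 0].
MSE = 4

MSE = (1/2)((1--1)² + (-2-0)²) = (1/2)(4 + 4) = 4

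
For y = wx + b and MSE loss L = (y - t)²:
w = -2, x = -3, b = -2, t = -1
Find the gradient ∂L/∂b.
∂L/∂b = 10

y = wx + b = (-2)(-3) + -2 = 4
∂L/∂y = 2(y - t) = 2(4 - -1) = 10
∂y/∂b = 1
∂L/∂b = ∂L/∂y · ∂y/∂b = 10 × 1 = 10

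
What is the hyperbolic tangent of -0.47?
-0.4382

tanh(-0.47) = (e^(-0.47) - e^(0.47))/(e^(-0.47) + e^(0.47)) = -0.4382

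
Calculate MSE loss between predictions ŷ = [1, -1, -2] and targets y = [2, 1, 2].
MSE = 7

MSE = (1/3)((1-2)² + (-1-1)² + (-2-2)²) = (1/3)(1 + 4 + 16) = 7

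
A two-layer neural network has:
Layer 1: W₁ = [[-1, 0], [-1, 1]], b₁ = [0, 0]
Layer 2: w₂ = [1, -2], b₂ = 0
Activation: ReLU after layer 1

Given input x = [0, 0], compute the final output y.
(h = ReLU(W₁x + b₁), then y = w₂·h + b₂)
y = 0

Layer 1 pre-activation: z₁ = [0, 0]
After ReLU: h = [0, 0]
Layer 2 output: y = 1×0 + -2×0 + 0 = 0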